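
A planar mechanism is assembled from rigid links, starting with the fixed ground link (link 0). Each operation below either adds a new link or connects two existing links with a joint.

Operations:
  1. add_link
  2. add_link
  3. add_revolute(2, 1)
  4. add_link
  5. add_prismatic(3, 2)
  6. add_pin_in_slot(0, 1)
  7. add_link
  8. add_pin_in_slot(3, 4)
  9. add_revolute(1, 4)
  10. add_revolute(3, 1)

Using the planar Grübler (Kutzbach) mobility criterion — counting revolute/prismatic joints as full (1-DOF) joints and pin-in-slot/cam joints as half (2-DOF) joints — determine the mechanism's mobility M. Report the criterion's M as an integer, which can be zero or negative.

M = 2

L=1 J1=0 J2=0
add link → L=2 J1=0 J2=0
add link → L=3 J1=0 J2=0
R@2,1 dof=1 J1 → L=3 J1=1 J2=0
add link → L=4 J1=1 J2=0
P@3,2 dof=1 J1 → L=4 J1=2 J2=0
PS@0,1 dof=2 J2 → L=4 J1=2 J2=1
add link → L=5 J1=2 J2=1
PS@3,4 dof=2 J2 → L=5 J1=2 J2=2
R@1,4 dof=1 J1 → L=5 J1=3 J2=2
R@3,1 dof=1 J1 → L=5 J1=4 J2=2
M=3(L−1)−2J1−J2=3·4−2·4−2=2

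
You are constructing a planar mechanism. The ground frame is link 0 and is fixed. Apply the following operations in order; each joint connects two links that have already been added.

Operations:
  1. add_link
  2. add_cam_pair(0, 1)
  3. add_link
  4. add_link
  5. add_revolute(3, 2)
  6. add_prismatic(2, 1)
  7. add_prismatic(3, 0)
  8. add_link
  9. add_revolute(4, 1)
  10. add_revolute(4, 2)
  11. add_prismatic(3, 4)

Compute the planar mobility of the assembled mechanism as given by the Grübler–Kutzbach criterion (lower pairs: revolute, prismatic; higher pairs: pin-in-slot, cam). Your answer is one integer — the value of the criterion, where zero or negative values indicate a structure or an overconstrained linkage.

link 0 = ground. State L|J1|J2 = 1|0|0
+link1  2|0|0
C(0,1) f=2→J2  2|0|1
+link2  3|0|1
+link3  4|0|1
R(3,2) f=1→J1  4|1|1
P(2,1) f=1→J1  4|2|1
P(3,0) f=1→J1  4|3|1
+link4  5|3|1
R(4,1) f=1→J1  5|4|1
R(4,2) f=1→J1  5|5|1
P(3,4) f=1→J1  5|6|1
M = 3(5−1)−2·6−1 = 12−12−1 = -1

M = -1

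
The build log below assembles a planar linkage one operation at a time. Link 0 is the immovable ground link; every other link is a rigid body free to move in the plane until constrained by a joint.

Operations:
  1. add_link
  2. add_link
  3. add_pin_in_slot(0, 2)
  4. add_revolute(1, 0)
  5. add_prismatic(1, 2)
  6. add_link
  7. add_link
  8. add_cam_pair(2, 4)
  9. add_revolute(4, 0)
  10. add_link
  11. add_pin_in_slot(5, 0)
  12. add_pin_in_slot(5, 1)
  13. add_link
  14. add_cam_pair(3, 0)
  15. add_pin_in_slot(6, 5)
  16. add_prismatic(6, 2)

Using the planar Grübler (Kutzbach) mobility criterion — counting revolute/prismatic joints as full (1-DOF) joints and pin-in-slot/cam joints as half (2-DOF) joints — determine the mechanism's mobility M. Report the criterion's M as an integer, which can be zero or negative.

M = 4

link 0 = ground. State L|J1|J2 = 1|0|0
+link1  2|0|0
+link2  3|0|0
PS(0,2) f=2→J2  3|0|1
R(1,0) f=1→J1  3|1|1
P(1,2) f=1→J1  3|2|1
+link3  4|2|1
+link4  5|2|1
C(2,4) f=2→J2  5|2|2
R(4,0) f=1→J1  5|3|2
+link5  6|3|2
PS(5,0) f=2→J2  6|3|3
PS(5,1) f=2→J2  6|3|4
+link6  7|3|4
C(3,0) f=2→J2  7|3|5
PS(6,5) f=2→J2  7|3|6
P(6,2) f=1→J1  7|4|6
M = 3(7−1)−2·4−6 = 18−8−6 = 4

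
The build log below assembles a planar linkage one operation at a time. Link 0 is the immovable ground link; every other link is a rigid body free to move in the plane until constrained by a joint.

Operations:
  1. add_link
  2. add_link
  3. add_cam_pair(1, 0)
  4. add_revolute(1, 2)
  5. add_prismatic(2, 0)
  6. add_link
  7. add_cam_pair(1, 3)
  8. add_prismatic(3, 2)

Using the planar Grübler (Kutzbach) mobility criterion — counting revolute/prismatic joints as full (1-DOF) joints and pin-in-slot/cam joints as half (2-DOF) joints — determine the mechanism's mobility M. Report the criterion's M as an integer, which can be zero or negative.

M = 1

ground; <1,0,0>
#1 <2,0,0>
#2 <3,0,0>
C:1↔0 J2 <3,0,1>
R:1↔2 J1 <3,1,1>
P:2↔0 J1 <3,2,1>
#3 <4,2,1>
C:1↔3 J2 <4,2,2>
P:3↔2 J1 <4,3,2>
3×3 − 2×3 − 1×2 = 1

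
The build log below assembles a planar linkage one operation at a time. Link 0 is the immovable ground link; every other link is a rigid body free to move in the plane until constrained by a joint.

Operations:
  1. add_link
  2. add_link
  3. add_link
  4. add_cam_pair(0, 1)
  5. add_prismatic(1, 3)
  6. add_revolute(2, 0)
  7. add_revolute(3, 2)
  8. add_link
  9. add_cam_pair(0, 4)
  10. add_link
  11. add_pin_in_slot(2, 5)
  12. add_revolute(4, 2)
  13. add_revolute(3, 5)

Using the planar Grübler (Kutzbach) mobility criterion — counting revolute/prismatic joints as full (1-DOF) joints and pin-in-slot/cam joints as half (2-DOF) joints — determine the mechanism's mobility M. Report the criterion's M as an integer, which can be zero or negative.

L=1 J1=0 J2=0
add link → L=2 J1=0 J2=0
add link → L=3 J1=0 J2=0
add link → L=4 J1=0 J2=0
C@0,1 dof=2 J2 → L=4 J1=0 J2=1
P@1,3 dof=1 J1 → L=4 J1=1 J2=1
R@2,0 dof=1 J1 → L=4 J1=2 J2=1
R@3,2 dof=1 J1 → L=4 J1=3 J2=1
add link → L=5 J1=3 J2=1
C@0,4 dof=2 J2 → L=5 J1=3 J2=2
add link → L=6 J1=3 J2=2
PS@2,5 dof=2 J2 → L=6 J1=3 J2=3
R@4,2 dof=1 J1 → L=6 J1=4 J2=3
R@3,5 dof=1 J1 → L=6 J1=5 J2=3
M=3(L−1)−2J1−J2=3·5−2·5−3=2

M = 2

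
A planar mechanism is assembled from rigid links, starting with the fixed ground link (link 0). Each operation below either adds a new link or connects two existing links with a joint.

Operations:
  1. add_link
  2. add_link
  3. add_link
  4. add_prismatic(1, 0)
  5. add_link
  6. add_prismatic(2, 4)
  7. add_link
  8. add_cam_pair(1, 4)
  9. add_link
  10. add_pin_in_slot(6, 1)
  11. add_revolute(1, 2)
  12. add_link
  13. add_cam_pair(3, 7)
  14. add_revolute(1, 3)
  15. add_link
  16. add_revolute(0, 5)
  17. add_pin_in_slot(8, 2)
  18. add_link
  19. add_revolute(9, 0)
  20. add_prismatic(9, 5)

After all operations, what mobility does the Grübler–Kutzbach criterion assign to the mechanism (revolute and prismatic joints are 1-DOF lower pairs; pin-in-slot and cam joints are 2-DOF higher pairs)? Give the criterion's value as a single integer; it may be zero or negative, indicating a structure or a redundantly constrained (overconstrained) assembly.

M = 9

[1;0;0] (link 0 is ground)
L+ [2;0;0]
L+ [3;0;0]
L+ [4;0;0]
P(1,0)∈J1 [4;1;0]
L+ [5;1;0]
P(2,4)∈J1 [5;2;0]
L+ [6;2;0]
C(1,4)∈J2 [6;2;1]
L+ [7;2;1]
PS(6,1)∈J2 [7;2;2]
R(1,2)∈J1 [7;3;2]
L+ [8;3;2]
C(3,7)∈J2 [8;3;3]
R(1,3)∈J1 [8;4;3]
L+ [9;4;3]
R(0,5)∈J1 [9;5;3]
PS(8,2)∈J2 [9;5;4]
L+ [10;5;4]
R(9,0)∈J1 [10;6;4]
P(9,5)∈J1 [10;7;4]
mobility = 27 − 14 − 4 = 9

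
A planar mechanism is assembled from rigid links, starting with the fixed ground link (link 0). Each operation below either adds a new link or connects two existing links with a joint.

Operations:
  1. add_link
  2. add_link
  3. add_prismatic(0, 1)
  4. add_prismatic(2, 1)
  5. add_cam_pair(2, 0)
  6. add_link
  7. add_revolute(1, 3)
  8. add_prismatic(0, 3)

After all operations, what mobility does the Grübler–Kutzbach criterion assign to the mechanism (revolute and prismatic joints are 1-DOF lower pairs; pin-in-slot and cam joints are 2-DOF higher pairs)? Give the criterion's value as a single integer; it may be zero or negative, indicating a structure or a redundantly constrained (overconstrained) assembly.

[1;0;0] (link 0 is ground)
L+ [2;0;0]
L+ [3;0;0]
P(0,1)∈J1 [3;1;0]
P(2,1)∈J1 [3;2;0]
C(2,0)∈J2 [3;2;1]
L+ [4;2;1]
R(1,3)∈J1 [4;3;1]
P(0,3)∈J1 [4;4;1]
mobility = 9 − 8 − 1 = 0

M = 0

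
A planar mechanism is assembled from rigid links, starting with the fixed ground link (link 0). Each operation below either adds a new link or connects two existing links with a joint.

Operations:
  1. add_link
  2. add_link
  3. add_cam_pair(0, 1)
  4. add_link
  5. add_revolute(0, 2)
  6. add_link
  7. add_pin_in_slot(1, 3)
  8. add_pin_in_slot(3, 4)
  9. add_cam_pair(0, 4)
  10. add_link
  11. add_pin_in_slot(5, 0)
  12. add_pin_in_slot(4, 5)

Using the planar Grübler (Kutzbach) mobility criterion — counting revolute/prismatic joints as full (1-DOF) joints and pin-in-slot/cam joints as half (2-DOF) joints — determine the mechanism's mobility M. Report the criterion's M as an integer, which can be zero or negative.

M = 7

[1;0;0] (link 0 is ground)
L+ [2;0;0]
L+ [3;0;0]
C(0,1)∈J2 [3;0;1]
L+ [4;0;1]
R(0,2)∈J1 [4;1;1]
L+ [5;1;1]
PS(1,3)∈J2 [5;1;2]
PS(3,4)∈J2 [5;1;3]
C(0,4)∈J2 [5;1;4]
L+ [6;1;4]
PS(5,0)∈J2 [6;1;5]
PS(4,5)∈J2 [6;1;6]
mobility = 15 − 2 − 6 = 7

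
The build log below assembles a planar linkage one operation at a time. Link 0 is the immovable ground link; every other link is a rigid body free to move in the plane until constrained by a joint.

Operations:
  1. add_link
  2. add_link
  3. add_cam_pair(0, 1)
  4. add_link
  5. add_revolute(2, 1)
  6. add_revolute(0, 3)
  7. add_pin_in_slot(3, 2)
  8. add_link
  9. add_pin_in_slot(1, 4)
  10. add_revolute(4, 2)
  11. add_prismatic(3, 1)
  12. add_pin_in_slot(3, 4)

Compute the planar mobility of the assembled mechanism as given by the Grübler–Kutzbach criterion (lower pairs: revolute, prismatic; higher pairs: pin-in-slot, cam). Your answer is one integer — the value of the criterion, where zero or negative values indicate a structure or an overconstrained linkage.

ground; <1,0,0>
#1 <2,0,0>
#2 <3,0,0>
C:0↔1 J2 <3,0,1>
#3 <4,0,1>
R:2↔1 J1 <4,1,1>
R:0↔3 J1 <4,2,1>
PS:3↔2 J2 <4,2,2>
#4 <5,2,2>
PS:1↔4 J2 <5,2,3>
R:4↔2 J1 <5,3,3>
P:3↔1 J1 <5,4,3>
PS:3↔4 J2 <5,4,4>
3×4 − 2×4 − 1×4 = 0

M = 0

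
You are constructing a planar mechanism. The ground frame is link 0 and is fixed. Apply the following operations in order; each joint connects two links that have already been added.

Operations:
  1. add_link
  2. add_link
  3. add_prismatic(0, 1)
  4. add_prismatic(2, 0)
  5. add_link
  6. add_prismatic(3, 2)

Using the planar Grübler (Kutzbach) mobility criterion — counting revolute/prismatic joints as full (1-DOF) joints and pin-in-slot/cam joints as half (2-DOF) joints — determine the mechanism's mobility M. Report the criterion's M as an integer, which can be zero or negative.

ground; <1,0,0>
#1 <2,0,0>
#2 <3,0,0>
P:0↔1 J1 <3,1,0>
P:2↔0 J1 <3,2,0>
#3 <4,2,0>
P:3↔2 J1 <4,3,0>
3×3 − 2×3 − 1×0 = 3

M = 3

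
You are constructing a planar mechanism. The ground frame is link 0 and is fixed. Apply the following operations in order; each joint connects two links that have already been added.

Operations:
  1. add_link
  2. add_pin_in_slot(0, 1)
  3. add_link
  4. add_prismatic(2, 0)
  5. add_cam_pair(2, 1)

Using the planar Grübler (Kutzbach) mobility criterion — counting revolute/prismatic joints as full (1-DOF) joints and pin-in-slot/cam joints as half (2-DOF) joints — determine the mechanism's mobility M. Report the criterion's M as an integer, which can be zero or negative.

M = 2

(L,J1,J2)=(1,0,0); link0 fixed
link1: (2,0,0)
PS 0-1 [J2]: (2,0,1)
link2: (3,0,1)
P 2-0 [J1]: (3,1,1)
C 2-1 [J2]: (3,1,2)
Grübler: 3·2 − 2·1 − 2 = 2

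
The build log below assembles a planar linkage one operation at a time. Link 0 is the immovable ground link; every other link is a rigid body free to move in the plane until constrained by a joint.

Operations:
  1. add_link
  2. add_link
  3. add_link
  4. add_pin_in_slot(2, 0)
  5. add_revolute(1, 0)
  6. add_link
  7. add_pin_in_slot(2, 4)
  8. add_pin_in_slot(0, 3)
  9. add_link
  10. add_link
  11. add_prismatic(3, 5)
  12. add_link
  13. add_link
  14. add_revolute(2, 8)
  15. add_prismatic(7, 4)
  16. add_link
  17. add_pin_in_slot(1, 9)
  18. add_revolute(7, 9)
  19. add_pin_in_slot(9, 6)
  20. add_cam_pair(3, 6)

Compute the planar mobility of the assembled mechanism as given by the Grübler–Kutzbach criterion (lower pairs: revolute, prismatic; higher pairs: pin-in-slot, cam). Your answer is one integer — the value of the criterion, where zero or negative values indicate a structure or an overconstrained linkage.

M = 11

(L,J1,J2)=(1,0,0); link0 fixed
link1: (2,0,0)
link2: (3,0,0)
link3: (4,0,0)
PS 2-0 [J2]: (4,0,1)
R 1-0 [J1]: (4,1,1)
link4: (5,1,1)
PS 2-4 [J2]: (5,1,2)
PS 0-3 [J2]: (5,1,3)
link5: (6,1,3)
link6: (7,1,3)
P 3-5 [J1]: (7,2,3)
link7: (8,2,3)
link8: (9,2,3)
R 2-8 [J1]: (9,3,3)
P 7-4 [J1]: (9,4,3)
link9: (10,4,3)
PS 1-9 [J2]: (10,4,4)
R 7-9 [J1]: (10,5,4)
PS 9-6 [J2]: (10,5,5)
C 3-6 [J2]: (10,5,6)
Grübler: 3·9 − 2·5 − 6 = 11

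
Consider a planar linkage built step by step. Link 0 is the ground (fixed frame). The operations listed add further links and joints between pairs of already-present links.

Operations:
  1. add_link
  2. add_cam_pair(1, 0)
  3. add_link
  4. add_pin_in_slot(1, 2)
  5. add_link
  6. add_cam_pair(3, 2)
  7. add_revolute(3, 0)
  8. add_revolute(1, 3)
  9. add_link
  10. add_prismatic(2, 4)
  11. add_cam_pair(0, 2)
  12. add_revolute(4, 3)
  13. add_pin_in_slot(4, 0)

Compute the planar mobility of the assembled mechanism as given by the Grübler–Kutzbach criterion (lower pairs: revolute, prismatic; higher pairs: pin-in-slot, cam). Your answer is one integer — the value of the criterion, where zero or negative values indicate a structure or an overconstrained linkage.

M = -1

[1;0;0] (link 0 is ground)
L+ [2;0;0]
C(1,0)∈J2 [2;0;1]
L+ [3;0;1]
PS(1,2)∈J2 [3;0;2]
L+ [4;0;2]
C(3,2)∈J2 [4;0;3]
R(3,0)∈J1 [4;1;3]
R(1,3)∈J1 [4;2;3]
L+ [5;2;3]
P(2,4)∈J1 [5;3;3]
C(0,2)∈J2 [5;3;4]
R(4,3)∈J1 [5;4;4]
PS(4,0)∈J2 [5;4;5]
mobility = 12 − 8 − 5 = -1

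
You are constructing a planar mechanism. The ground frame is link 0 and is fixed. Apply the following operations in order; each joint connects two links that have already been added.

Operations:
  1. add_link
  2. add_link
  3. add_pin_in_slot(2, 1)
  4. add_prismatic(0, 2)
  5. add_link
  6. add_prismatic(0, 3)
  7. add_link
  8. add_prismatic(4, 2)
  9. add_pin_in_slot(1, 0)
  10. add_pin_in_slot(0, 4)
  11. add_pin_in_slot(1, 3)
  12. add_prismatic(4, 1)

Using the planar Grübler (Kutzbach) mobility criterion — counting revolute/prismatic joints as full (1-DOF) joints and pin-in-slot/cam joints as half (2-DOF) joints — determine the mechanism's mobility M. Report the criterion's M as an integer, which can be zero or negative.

M = 0

L=1 J1=0 J2=0
add link → L=2 J1=0 J2=0
add link → L=3 J1=0 J2=0
PS@2,1 dof=2 J2 → L=3 J1=0 J2=1
P@0,2 dof=1 J1 → L=3 J1=1 J2=1
add link → L=4 J1=1 J2=1
P@0,3 dof=1 J1 → L=4 J1=2 J2=1
add link → L=5 J1=2 J2=1
P@4,2 dof=1 J1 → L=5 J1=3 J2=1
PS@1,0 dof=2 J2 → L=5 J1=3 J2=2
PS@0,4 dof=2 J2 → L=5 J1=3 J2=3
PS@1,3 dof=2 J2 → L=5 J1=3 J2=4
P@4,1 dof=1 J1 → L=5 J1=4 J2=4
M=3(L−1)−2J1−J2=3·4−2·4−4=0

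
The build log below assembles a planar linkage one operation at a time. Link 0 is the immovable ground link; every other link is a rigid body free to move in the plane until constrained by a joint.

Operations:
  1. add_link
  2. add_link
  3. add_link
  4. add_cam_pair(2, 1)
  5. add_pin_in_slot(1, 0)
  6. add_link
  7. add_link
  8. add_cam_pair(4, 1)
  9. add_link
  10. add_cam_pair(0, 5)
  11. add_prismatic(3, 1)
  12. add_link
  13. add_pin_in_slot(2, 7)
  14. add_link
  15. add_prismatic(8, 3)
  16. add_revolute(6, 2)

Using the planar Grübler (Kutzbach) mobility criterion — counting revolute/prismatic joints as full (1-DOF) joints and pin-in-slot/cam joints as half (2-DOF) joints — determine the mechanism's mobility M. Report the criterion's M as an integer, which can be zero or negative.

M = 13

(L,J1,J2)=(1,0,0); link0 fixed
link1: (2,0,0)
link2: (3,0,0)
link3: (4,0,0)
C 2-1 [J2]: (4,0,1)
PS 1-0 [J2]: (4,0,2)
link4: (5,0,2)
link5: (6,0,2)
C 4-1 [J2]: (6,0,3)
link6: (7,0,3)
C 0-5 [J2]: (7,0,4)
P 3-1 [J1]: (7,1,4)
link7: (8,1,4)
PS 2-7 [J2]: (8,1,5)
link8: (9,1,5)
P 8-3 [J1]: (9,2,5)
R 6-2 [J1]: (9,3,5)
Grübler: 3·8 − 2·3 − 5 = 13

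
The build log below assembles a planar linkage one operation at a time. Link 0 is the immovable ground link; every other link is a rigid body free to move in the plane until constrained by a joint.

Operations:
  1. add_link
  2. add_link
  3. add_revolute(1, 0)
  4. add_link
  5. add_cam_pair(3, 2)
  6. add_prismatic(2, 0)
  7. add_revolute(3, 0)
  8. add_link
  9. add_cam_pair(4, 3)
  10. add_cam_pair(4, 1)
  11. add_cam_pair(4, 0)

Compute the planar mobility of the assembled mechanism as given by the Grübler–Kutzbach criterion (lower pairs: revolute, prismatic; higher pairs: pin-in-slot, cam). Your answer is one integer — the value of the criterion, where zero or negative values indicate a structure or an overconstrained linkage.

M = 2

L=1 J1=0 J2=0
add link → L=2 J1=0 J2=0
add link → L=3 J1=0 J2=0
R@1,0 dof=1 J1 → L=3 J1=1 J2=0
add link → L=4 J1=1 J2=0
C@3,2 dof=2 J2 → L=4 J1=1 J2=1
P@2,0 dof=1 J1 → L=4 J1=2 J2=1
R@3,0 dof=1 J1 → L=4 J1=3 J2=1
add link → L=5 J1=3 J2=1
C@4,3 dof=2 J2 → L=5 J1=3 J2=2
C@4,1 dof=2 J2 → L=5 J1=3 J2=3
C@4,0 dof=2 J2 → L=5 J1=3 J2=4
M=3(L−1)−2J1−J2=3·4−2·3−4=2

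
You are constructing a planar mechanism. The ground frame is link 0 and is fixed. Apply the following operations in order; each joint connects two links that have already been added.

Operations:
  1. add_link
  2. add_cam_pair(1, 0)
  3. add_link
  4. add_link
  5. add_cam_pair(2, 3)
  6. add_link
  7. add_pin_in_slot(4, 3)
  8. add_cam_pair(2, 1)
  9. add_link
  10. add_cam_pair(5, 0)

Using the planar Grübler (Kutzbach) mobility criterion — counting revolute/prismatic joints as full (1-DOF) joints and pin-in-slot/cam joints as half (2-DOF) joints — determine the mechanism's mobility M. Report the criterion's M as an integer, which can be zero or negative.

M = 10

link 0 = ground. State L|J1|J2 = 1|0|0
+link1  2|0|0
C(1,0) f=2→J2  2|0|1
+link2  3|0|1
+link3  4|0|1
C(2,3) f=2→J2  4|0|2
+link4  5|0|2
PS(4,3) f=2→J2  5|0|3
C(2,1) f=2→J2  5|0|4
+link5  6|0|4
C(5,0) f=2→J2  6|0|5
M = 3(6−1)−2·0−5 = 15−0−5 = 10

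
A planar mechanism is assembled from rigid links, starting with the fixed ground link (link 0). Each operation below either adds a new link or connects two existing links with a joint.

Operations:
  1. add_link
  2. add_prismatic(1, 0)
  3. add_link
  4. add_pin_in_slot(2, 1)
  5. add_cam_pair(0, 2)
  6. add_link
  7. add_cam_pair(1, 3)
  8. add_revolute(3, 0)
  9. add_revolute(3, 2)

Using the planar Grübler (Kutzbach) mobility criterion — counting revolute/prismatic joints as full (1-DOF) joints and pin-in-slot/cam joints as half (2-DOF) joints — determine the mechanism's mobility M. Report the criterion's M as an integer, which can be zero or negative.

M = 0

link 0 = ground. State L|J1|J2 = 1|0|0
+link1  2|0|0
P(1,0) f=1→J1  2|1|0
+link2  3|1|0
PS(2,1) f=2→J2  3|1|1
C(0,2) f=2→J2  3|1|2
+link3  4|1|2
C(1,3) f=2→J2  4|1|3
R(3,0) f=1→J1  4|2|3
R(3,2) f=1→J1  4|3|3
M = 3(4−1)−2·3−3 = 9−6−3 = 0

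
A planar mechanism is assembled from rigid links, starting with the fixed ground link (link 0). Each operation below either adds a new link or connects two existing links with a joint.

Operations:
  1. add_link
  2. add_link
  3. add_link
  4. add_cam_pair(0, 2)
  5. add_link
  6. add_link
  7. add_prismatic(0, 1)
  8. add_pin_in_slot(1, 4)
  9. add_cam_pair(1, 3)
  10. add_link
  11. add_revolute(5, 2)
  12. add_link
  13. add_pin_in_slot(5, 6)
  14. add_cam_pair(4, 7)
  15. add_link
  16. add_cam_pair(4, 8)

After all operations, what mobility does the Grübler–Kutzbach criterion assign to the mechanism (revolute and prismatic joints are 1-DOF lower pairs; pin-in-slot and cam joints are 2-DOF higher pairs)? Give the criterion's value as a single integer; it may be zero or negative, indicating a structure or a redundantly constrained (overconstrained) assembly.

M = 14

(L,J1,J2)=(1,0,0); link0 fixed
link1: (2,0,0)
link2: (3,0,0)
link3: (4,0,0)
C 0-2 [J2]: (4,0,1)
link4: (5,0,1)
link5: (6,0,1)
P 0-1 [J1]: (6,1,1)
PS 1-4 [J2]: (6,1,2)
C 1-3 [J2]: (6,1,3)
link6: (7,1,3)
R 5-2 [J1]: (7,2,3)
link7: (8,2,3)
PS 5-6 [J2]: (8,2,4)
C 4-7 [J2]: (8,2,5)
link8: (9,2,5)
C 4-8 [J2]: (9,2,6)
Grübler: 3·8 − 2·2 − 6 = 14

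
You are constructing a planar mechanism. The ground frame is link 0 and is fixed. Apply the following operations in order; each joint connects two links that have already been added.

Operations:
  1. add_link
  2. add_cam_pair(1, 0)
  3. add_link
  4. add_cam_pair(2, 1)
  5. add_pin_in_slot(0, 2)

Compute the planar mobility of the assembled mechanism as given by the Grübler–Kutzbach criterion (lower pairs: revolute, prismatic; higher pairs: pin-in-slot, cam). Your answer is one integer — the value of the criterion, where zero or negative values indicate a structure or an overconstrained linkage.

link 0 = ground. State L|J1|J2 = 1|0|0
+link1  2|0|0
C(1,0) f=2→J2  2|0|1
+link2  3|0|1
C(2,1) f=2→J2  3|0|2
PS(0,2) f=2→J2  3|0|3
M = 3(3−1)−2·0−3 = 6−0−3 = 3

M = 3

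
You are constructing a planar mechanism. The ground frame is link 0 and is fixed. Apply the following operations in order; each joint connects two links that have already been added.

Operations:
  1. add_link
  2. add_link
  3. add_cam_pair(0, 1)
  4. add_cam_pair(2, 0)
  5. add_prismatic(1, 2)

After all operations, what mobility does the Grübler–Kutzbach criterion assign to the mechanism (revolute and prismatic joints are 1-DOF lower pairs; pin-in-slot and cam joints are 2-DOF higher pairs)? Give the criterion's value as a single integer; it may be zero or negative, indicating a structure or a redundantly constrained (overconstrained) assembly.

L=1 J1=0 J2=0
add link → L=2 J1=0 J2=0
add link → L=3 J1=0 J2=0
C@0,1 dof=2 J2 → L=3 J1=0 J2=1
C@2,0 dof=2 J2 → L=3 J1=0 J2=2
P@1,2 dof=1 J1 → L=3 J1=1 J2=2
M=3(L−1)−2J1−J2=3·2−2·1−2=2

M = 2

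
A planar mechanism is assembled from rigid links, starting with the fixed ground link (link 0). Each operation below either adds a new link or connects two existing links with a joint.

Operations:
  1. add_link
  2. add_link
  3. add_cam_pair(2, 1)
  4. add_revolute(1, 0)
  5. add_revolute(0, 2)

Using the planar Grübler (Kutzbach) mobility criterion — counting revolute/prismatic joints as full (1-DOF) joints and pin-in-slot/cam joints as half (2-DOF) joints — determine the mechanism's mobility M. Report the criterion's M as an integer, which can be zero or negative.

M = 1

[1;0;0] (link 0 is ground)
L+ [2;0;0]
L+ [3;0;0]
C(2,1)∈J2 [3;0;1]
R(1,0)∈J1 [3;1;1]
R(0,2)∈J1 [3;2;1]
mobility = 6 − 4 − 1 = 1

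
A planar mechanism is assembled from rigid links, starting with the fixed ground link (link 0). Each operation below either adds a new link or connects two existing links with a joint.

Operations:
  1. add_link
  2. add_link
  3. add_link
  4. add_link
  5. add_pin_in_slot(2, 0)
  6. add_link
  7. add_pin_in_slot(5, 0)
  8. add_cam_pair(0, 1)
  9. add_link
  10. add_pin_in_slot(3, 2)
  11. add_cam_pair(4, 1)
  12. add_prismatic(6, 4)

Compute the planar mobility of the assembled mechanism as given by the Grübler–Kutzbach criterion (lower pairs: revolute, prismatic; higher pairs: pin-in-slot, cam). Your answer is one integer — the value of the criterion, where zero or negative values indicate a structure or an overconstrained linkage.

M = 11

(L,J1,J2)=(1,0,0); link0 fixed
link1: (2,0,0)
link2: (3,0,0)
link3: (4,0,0)
link4: (5,0,0)
PS 2-0 [J2]: (5,0,1)
link5: (6,0,1)
PS 5-0 [J2]: (6,0,2)
C 0-1 [J2]: (6,0,3)
link6: (7,0,3)
PS 3-2 [J2]: (7,0,4)
C 4-1 [J2]: (7,0,5)
P 6-4 [J1]: (7,1,5)
Grübler: 3·6 − 2·1 − 5 = 11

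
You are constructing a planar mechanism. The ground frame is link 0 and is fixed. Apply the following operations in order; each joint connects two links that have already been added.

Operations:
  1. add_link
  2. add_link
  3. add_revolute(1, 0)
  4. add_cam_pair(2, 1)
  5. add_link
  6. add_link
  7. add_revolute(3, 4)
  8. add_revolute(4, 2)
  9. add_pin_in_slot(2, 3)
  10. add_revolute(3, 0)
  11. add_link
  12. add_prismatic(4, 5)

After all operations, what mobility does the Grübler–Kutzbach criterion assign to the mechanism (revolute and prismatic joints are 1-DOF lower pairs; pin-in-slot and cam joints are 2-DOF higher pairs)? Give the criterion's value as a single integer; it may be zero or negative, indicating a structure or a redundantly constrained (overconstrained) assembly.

M = 3

L=1 J1=0 J2=0
add link → L=2 J1=0 J2=0
add link → L=3 J1=0 J2=0
R@1,0 dof=1 J1 → L=3 J1=1 J2=0
C@2,1 dof=2 J2 → L=3 J1=1 J2=1
add link → L=4 J1=1 J2=1
add link → L=5 J1=1 J2=1
R@3,4 dof=1 J1 → L=5 J1=2 J2=1
R@4,2 dof=1 J1 → L=5 J1=3 J2=1
PS@2,3 dof=2 J2 → L=5 J1=3 J2=2
R@3,0 dof=1 J1 → L=5 J1=4 J2=2
add link → L=6 J1=4 J2=2
P@4,5 dof=1 J1 → L=6 J1=5 J2=2
M=3(L−1)−2J1−J2=3·5−2·5−2=3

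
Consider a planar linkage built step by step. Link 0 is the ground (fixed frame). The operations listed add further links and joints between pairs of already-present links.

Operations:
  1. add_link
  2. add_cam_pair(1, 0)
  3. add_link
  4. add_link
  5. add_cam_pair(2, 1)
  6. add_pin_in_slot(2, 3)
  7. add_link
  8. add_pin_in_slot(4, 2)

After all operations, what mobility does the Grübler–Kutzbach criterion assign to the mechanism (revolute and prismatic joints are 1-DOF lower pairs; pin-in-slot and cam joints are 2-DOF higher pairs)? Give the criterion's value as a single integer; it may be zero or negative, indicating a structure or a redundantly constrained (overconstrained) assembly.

link 0 = ground. State L|J1|J2 = 1|0|0
+link1  2|0|0
C(1,0) f=2→J2  2|0|1
+link2  3|0|1
+link3  4|0|1
C(2,1) f=2→J2  4|0|2
PS(2,3) f=2→J2  4|0|3
+link4  5|0|3
PS(4,2) f=2→J2  5|0|4
M = 3(5−1)−2·0−4 = 12−0−4 = 8

M = 8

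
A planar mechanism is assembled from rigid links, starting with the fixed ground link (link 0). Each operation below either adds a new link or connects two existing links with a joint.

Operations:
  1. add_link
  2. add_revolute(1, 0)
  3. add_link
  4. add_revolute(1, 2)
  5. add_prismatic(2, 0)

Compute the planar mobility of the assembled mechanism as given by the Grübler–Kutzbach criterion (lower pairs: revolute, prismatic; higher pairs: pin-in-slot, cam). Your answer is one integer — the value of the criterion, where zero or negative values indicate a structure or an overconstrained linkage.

[1;0;0] (link 0 is ground)
L+ [2;0;0]
R(1,0)∈J1 [2;1;0]
L+ [3;1;0]
R(1,2)∈J1 [3;2;0]
P(2,0)∈J1 [3;3;0]
mobility = 6 − 6 − 0 = 0

M = 0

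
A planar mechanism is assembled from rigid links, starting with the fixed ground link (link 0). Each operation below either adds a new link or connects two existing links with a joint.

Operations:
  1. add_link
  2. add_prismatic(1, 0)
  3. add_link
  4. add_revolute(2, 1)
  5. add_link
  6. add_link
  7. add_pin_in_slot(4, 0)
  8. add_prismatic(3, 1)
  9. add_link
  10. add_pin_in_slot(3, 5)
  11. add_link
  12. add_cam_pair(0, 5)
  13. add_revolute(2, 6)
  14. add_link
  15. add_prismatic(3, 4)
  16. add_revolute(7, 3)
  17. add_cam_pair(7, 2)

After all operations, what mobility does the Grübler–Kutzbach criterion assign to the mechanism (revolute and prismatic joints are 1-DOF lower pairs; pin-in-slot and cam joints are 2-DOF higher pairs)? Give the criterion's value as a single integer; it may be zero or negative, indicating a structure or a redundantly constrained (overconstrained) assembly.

L=1 J1=0 J2=0
add link → L=2 J1=0 J2=0
P@1,0 dof=1 J1 → L=2 J1=1 J2=0
add link → L=3 J1=1 J2=0
R@2,1 dof=1 J1 → L=3 J1=2 J2=0
add link → L=4 J1=2 J2=0
add link → L=5 J1=2 J2=0
PS@4,0 dof=2 J2 → L=5 J1=2 J2=1
P@3,1 dof=1 J1 → L=5 J1=3 J2=1
add link → L=6 J1=3 J2=1
PS@3,5 dof=2 J2 → L=6 J1=3 J2=2
add link → L=7 J1=3 J2=2
C@0,5 dof=2 J2 → L=7 J1=3 J2=3
R@2,6 dof=1 J1 → L=7 J1=4 J2=3
add link → L=8 J1=4 J2=3
P@3,4 dof=1 J1 → L=8 J1=5 J2=3
R@7,3 dof=1 J1 → L=8 J1=6 J2=3
C@7,2 dof=2 J2 → L=8 J1=6 J2=4
M=3(L−1)−2J1−J2=3·7−2·6−4=5

M = 5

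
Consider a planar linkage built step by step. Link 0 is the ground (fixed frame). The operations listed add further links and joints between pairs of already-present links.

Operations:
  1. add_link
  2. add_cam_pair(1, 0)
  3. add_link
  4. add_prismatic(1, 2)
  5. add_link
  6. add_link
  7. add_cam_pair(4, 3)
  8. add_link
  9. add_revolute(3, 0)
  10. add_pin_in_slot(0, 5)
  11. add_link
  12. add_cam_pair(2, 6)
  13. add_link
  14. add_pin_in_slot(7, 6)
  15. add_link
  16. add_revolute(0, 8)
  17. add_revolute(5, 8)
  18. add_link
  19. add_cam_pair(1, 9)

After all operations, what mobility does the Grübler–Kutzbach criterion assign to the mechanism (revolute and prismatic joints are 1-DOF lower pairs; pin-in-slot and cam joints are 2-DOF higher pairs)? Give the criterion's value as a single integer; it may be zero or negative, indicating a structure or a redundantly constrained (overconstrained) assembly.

M = 13

[1;0;0] (link 0 is ground)
L+ [2;0;0]
C(1,0)∈J2 [2;0;1]
L+ [3;0;1]
P(1,2)∈J1 [3;1;1]
L+ [4;1;1]
L+ [5;1;1]
C(4,3)∈J2 [5;1;2]
L+ [6;1;2]
R(3,0)∈J1 [6;2;2]
PS(0,5)∈J2 [6;2;3]
L+ [7;2;3]
C(2,6)∈J2 [7;2;4]
L+ [8;2;4]
PS(7,6)∈J2 [8;2;5]
L+ [9;2;5]
R(0,8)∈J1 [9;3;5]
R(5,8)∈J1 [9;4;5]
L+ [10;4;5]
C(1,9)∈J2 [10;4;6]
mobility = 27 − 8 − 6 = 13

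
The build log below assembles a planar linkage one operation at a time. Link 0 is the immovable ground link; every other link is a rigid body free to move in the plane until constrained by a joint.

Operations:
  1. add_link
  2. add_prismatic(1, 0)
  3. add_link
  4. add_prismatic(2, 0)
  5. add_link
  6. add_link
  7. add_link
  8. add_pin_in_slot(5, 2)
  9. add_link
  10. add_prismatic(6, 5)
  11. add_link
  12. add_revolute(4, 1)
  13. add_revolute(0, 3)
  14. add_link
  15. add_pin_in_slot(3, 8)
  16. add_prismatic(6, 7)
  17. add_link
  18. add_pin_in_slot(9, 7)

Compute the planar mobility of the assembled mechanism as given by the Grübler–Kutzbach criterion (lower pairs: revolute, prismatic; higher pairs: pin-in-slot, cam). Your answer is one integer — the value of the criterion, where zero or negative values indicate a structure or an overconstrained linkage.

L=1 J1=0 J2=0
add link → L=2 J1=0 J2=0
P@1,0 dof=1 J1 → L=2 J1=1 J2=0
add link → L=3 J1=1 J2=0
P@2,0 dof=1 J1 → L=3 J1=2 J2=0
add link → L=4 J1=2 J2=0
add link → L=5 J1=2 J2=0
add link → L=6 J1=2 J2=0
PS@5,2 dof=2 J2 → L=6 J1=2 J2=1
add link → L=7 J1=2 J2=1
P@6,5 dof=1 J1 → L=7 J1=3 J2=1
add link → L=8 J1=3 J2=1
R@4,1 dof=1 J1 → L=8 J1=4 J2=1
R@0,3 dof=1 J1 → L=8 J1=5 J2=1
add link → L=9 J1=5 J2=1
PS@3,8 dof=2 J2 → L=9 J1=5 J2=2
P@6,7 dof=1 J1 → L=9 J1=6 J2=2
add link → L=10 J1=6 J2=2
PS@9,7 dof=2 J2 → L=10 J1=6 J2=3
M=3(L−1)−2J1−J2=3·9−2·6−3=12

M = 12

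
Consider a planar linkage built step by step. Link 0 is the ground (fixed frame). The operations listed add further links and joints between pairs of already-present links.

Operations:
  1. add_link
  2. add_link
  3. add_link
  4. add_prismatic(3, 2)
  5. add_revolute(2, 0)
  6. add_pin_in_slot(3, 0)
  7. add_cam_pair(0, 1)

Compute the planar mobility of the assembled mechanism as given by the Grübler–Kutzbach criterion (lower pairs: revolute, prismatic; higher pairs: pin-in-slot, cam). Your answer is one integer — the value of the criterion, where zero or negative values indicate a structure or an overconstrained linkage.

(L,J1,J2)=(1,0,0); link0 fixed
link1: (2,0,0)
link2: (3,0,0)
link3: (4,0,0)
P 3-2 [J1]: (4,1,0)
R 2-0 [J1]: (4,2,0)
PS 3-0 [J2]: (4,2,1)
C 0-1 [J2]: (4,2,2)
Grübler: 3·3 − 2·2 − 2 = 3

M = 3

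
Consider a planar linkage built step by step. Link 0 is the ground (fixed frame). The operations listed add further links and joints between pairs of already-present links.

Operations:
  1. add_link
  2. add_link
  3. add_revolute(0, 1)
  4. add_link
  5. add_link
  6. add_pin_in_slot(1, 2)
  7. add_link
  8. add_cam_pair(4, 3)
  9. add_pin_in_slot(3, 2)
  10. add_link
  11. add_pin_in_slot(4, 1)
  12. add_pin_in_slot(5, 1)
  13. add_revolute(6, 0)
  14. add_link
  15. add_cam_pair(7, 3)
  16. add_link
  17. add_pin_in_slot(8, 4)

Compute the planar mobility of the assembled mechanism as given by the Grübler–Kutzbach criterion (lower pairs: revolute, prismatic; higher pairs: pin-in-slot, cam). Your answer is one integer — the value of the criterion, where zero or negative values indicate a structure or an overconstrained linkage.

M = 13

[1;0;0] (link 0 is ground)
L+ [2;0;0]
L+ [3;0;0]
R(0,1)∈J1 [3;1;0]
L+ [4;1;0]
L+ [5;1;0]
PS(1,2)∈J2 [5;1;1]
L+ [6;1;1]
C(4,3)∈J2 [6;1;2]
PS(3,2)∈J2 [6;1;3]
L+ [7;1;3]
PS(4,1)∈J2 [7;1;4]
PS(5,1)∈J2 [7;1;5]
R(6,0)∈J1 [7;2;5]
L+ [8;2;5]
C(7,3)∈J2 [8;2;6]
L+ [9;2;6]
PS(8,4)∈J2 [9;2;7]
mobility = 24 − 4 − 7 = 13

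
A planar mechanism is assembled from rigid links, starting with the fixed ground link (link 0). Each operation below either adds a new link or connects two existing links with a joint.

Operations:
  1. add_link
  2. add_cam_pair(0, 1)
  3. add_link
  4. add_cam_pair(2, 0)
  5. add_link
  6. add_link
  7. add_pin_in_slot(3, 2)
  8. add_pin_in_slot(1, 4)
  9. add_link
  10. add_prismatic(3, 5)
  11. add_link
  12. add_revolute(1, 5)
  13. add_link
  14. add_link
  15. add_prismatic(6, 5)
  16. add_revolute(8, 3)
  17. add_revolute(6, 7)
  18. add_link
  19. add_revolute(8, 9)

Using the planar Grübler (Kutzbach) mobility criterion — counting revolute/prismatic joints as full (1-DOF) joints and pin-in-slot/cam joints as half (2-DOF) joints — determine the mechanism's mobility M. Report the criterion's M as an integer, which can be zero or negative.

M = 11

link 0 = ground. State L|J1|J2 = 1|0|0
+link1  2|0|0
C(0,1) f=2→J2  2|0|1
+link2  3|0|1
C(2,0) f=2→J2  3|0|2
+link3  4|0|2
+link4  5|0|2
PS(3,2) f=2→J2  5|0|3
PS(1,4) f=2→J2  5|0|4
+link5  6|0|4
P(3,5) f=1→J1  6|1|4
+link6  7|1|4
R(1,5) f=1→J1  7|2|4
+link7  8|2|4
+link8  9|2|4
P(6,5) f=1→J1  9|3|4
R(8,3) f=1→J1  9|4|4
R(6,7) f=1→J1  9|5|4
+link9  10|5|4
R(8,9) f=1→J1  10|6|4
M = 3(10−1)−2·6−4 = 27−12−4 = 11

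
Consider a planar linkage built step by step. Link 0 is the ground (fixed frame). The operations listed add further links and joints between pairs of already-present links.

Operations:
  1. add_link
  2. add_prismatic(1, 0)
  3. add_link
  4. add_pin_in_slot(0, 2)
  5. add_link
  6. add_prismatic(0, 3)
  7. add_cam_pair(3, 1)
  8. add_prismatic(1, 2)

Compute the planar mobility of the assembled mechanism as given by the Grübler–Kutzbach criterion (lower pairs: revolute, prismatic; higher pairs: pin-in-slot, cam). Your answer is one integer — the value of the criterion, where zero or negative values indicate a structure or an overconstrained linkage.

(L,J1,J2)=(1,0,0); link0 fixed
link1: (2,0,0)
P 1-0 [J1]: (2,1,0)
link2: (3,1,0)
PS 0-2 [J2]: (3,1,1)
link3: (4,1,1)
P 0-3 [J1]: (4,2,1)
C 3-1 [J2]: (4,2,2)
P 1-2 [J1]: (4,3,2)
Grübler: 3·3 − 2·3 − 2 = 1

M = 1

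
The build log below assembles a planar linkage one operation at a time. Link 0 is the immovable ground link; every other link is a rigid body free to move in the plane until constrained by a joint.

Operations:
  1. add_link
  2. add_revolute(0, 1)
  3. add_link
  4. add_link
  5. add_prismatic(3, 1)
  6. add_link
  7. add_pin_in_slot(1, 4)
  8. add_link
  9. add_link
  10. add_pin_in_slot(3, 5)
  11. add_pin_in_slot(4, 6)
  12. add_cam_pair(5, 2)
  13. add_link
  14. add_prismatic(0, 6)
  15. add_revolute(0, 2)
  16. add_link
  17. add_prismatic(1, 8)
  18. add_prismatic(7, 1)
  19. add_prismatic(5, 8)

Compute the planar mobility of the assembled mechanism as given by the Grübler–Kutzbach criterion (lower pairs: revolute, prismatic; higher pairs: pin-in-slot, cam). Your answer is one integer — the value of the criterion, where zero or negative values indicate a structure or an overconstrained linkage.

M = 6

[1;0;0] (link 0 is ground)
L+ [2;0;0]
R(0,1)∈J1 [2;1;0]
L+ [3;1;0]
L+ [4;1;0]
P(3,1)∈J1 [4;2;0]
L+ [5;2;0]
PS(1,4)∈J2 [5;2;1]
L+ [6;2;1]
L+ [7;2;1]
PS(3,5)∈J2 [7;2;2]
PS(4,6)∈J2 [7;2;3]
C(5,2)∈J2 [7;2;4]
L+ [8;2;4]
P(0,6)∈J1 [8;3;4]
R(0,2)∈J1 [8;4;4]
L+ [9;4;4]
P(1,8)∈J1 [9;5;4]
P(7,1)∈J1 [9;6;4]
P(5,8)∈J1 [9;7;4]
mobility = 24 − 14 − 4 = 6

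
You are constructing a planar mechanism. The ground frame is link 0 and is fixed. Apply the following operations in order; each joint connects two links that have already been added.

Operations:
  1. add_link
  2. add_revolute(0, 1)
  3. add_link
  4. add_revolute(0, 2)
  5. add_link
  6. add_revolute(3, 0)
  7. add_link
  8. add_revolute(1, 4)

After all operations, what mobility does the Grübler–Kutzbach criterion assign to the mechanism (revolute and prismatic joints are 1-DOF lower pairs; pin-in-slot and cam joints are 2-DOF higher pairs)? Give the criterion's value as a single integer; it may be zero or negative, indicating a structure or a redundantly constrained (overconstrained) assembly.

(L,J1,J2)=(1,0,0); link0 fixed
link1: (2,0,0)
R 0-1 [J1]: (2,1,0)
link2: (3,1,0)
R 0-2 [J1]: (3,2,0)
link3: (4,2,0)
R 3-0 [J1]: (4,3,0)
link4: (5,3,0)
R 1-4 [J1]: (5,4,0)
Grübler: 3·4 − 2·4 − 0 = 4

M = 4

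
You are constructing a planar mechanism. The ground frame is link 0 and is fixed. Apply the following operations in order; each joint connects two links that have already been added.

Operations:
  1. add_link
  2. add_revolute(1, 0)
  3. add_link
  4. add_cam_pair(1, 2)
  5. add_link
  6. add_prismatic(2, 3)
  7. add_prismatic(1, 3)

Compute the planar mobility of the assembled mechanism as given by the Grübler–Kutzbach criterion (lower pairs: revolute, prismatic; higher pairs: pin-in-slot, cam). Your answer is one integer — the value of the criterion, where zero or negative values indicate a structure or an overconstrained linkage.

M = 2

ground; <1,0,0>
#1 <2,0,0>
R:1↔0 J1 <2,1,0>
#2 <3,1,0>
C:1↔2 J2 <3,1,1>
#3 <4,1,1>
P:2↔3 J1 <4,2,1>
P:1↔3 J1 <4,3,1>
3×3 − 2×3 − 1×1 = 2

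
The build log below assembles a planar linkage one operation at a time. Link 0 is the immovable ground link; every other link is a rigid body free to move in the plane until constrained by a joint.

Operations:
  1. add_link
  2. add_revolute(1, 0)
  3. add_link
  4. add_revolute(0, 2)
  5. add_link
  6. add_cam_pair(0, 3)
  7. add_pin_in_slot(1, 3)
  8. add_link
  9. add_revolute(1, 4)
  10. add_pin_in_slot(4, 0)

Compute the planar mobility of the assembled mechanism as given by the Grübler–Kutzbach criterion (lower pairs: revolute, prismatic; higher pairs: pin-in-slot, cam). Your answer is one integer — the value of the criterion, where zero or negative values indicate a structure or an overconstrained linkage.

L=1 J1=0 J2=0
add link → L=2 J1=0 J2=0
R@1,0 dof=1 J1 → L=2 J1=1 J2=0
add link → L=3 J1=1 J2=0
R@0,2 dof=1 J1 → L=3 J1=2 J2=0
add link → L=4 J1=2 J2=0
C@0,3 dof=2 J2 → L=4 J1=2 J2=1
PS@1,3 dof=2 J2 → L=4 J1=2 J2=2
add link → L=5 J1=2 J2=2
R@1,4 dof=1 J1 → L=5 J1=3 J2=2
PS@4,0 dof=2 J2 → L=5 J1=3 J2=3
M=3(L−1)−2J1−J2=3·4−2·3−3=3

M = 3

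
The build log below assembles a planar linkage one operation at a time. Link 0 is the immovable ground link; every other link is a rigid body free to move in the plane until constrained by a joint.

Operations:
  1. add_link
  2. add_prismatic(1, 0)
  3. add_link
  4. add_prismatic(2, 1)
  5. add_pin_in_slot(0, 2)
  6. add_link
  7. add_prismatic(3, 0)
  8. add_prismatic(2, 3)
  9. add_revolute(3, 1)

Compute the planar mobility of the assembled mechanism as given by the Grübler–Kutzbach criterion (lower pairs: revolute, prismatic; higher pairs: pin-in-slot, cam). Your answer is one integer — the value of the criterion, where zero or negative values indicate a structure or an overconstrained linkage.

link 0 = ground. State L|J1|J2 = 1|0|0
+link1  2|0|0
P(1,0) f=1→J1  2|1|0
+link2  3|1|0
P(2,1) f=1→J1  3|2|0
PS(0,2) f=2→J2  3|2|1
+link3  4|2|1
P(3,0) f=1→J1  4|3|1
P(2,3) f=1→J1  4|4|1
R(3,1) f=1→J1  4|5|1
M = 3(4−1)−2·5−1 = 9−10−1 = -2

M = -2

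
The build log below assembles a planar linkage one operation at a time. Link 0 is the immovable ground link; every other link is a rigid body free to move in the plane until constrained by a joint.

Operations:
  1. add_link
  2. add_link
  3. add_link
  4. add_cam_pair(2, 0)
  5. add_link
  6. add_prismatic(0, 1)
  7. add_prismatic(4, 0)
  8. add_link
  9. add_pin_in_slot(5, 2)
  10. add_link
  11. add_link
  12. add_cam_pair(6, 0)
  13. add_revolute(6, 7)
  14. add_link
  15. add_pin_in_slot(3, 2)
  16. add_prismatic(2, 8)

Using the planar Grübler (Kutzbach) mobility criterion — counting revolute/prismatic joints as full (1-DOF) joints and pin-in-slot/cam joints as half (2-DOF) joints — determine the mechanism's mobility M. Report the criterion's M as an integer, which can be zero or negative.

M = 12

L=1 J1=0 J2=0
add link → L=2 J1=0 J2=0
add link → L=3 J1=0 J2=0
add link → L=4 J1=0 J2=0
C@2,0 dof=2 J2 → L=4 J1=0 J2=1
add link → L=5 J1=0 J2=1
P@0,1 dof=1 J1 → L=5 J1=1 J2=1
P@4,0 dof=1 J1 → L=5 J1=2 J2=1
add link → L=6 J1=2 J2=1
PS@5,2 dof=2 J2 → L=6 J1=2 J2=2
add link → L=7 J1=2 J2=2
add link → L=8 J1=2 J2=2
C@6,0 dof=2 J2 → L=8 J1=2 J2=3
R@6,7 dof=1 J1 → L=8 J1=3 J2=3
add link → L=9 J1=3 J2=3
PS@3,2 dof=2 J2 → L=9 J1=3 J2=4
P@2,8 dof=1 J1 → L=9 J1=4 J2=4
M=3(L−1)−2J1−J2=3·8−2·4−4=12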